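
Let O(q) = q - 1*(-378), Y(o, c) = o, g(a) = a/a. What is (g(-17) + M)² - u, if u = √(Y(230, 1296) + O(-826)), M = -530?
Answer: 279841 - I*√218 ≈ 2.7984e+5 - 14.765*I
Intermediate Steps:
g(a) = 1
O(q) = 378 + q (O(q) = q + 378 = 378 + q)
u = I*√218 (u = √(230 + (378 - 826)) = √(230 - 448) = √(-218) = I*√218 ≈ 14.765*I)
(g(-17) + M)² - u = (1 - 530)² - I*√218 = (-529)² - I*√218 = 279841 - I*√218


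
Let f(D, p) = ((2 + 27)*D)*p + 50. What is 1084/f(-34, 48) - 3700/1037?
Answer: -88026354/24513643 ≈ -3.5909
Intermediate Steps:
f(D, p) = 50 + 29*D*p (f(D, p) = (29*D)*p + 50 = 29*D*p + 50 = 50 + 29*D*p)
1084/f(-34, 48) - 3700/1037 = 1084/(50 + 29*(-34)*48) - 3700/1037 = 1084/(50 - 47328) - 3700*1/1037 = 1084/(-47278) - 3700/1037 = 1084*(-1/47278) - 3700/1037 = -542/23639 - 3700/1037 = -88026354/24513643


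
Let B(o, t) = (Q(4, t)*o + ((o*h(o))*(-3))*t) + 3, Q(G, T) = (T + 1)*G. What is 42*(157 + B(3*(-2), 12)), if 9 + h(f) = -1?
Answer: -97104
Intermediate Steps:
h(f) = -10 (h(f) = -9 - 1 = -10)
Q(G, T) = G*(1 + T) (Q(G, T) = (1 + T)*G = G*(1 + T))
B(o, t) = 3 + o*(4 + 4*t) + 30*o*t (B(o, t) = ((4*(1 + t))*o + ((o*(-10))*(-3))*t) + 3 = ((4 + 4*t)*o + (-10*o*(-3))*t) + 3 = (o*(4 + 4*t) + (30*o)*t) + 3 = (o*(4 + 4*t) + 30*o*t) + 3 = 3 + o*(4 + 4*t) + 30*o*t)
42*(157 + B(3*(-2), 12)) = 42*(157 + (3 + 4*(3*(-2)) + 34*(3*(-2))*12)) = 42*(157 + (3 + 4*(-6) + 34*(-6)*12)) = 42*(157 + (3 - 24 - 2448)) = 42*(157 - 2469) = 42*(-2312) = -97104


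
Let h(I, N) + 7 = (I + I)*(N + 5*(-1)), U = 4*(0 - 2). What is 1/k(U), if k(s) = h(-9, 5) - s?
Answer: 1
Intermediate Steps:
U = -8 (U = 4*(-2) = -8)
h(I, N) = -7 + 2*I*(-5 + N) (h(I, N) = -7 + (I + I)*(N + 5*(-1)) = -7 + (2*I)*(N - 5) = -7 + (2*I)*(-5 + N) = -7 + 2*I*(-5 + N))
k(s) = -7 - s (k(s) = (-7 - 10*(-9) + 2*(-9)*5) - s = (-7 + 90 - 90) - s = -7 - s)
1/k(U) = 1/(-7 - 1*(-8)) = 1/(-7 + 8) = 1/1 = 1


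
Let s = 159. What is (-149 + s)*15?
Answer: 150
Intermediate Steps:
(-149 + s)*15 = (-149 + 159)*15 = 10*15 = 150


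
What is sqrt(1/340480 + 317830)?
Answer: sqrt(143925628673330)/21280 ≈ 563.76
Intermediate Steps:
sqrt(1/340480 + 317830) = sqrt(108214758401/340480) = sqrt(143925628673330)/21280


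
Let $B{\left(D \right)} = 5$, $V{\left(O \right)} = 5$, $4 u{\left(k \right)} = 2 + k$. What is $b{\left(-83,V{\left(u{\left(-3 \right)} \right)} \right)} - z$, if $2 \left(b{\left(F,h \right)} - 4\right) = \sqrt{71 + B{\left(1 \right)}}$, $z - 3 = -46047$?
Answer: $46048 + \sqrt{19} \approx 46052.0$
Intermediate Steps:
$u{\left(k \right)} = \frac{1}{2} + \frac{k}{4}$ ($u{\left(k \right)} = \frac{2 + k}{4} = \frac{1}{2} + \frac{k}{4}$)
$z = -46044$ ($z = 3 - 46047 = -46044$)
$b{\left(F,h \right)} = 4 + \sqrt{19}$ ($b{\left(F,h \right)} = 4 + \frac{\sqrt{71 + 5}}{2} = 4 + \frac{\sqrt{76}}{2} = 4 + \frac{2 \sqrt{19}}{2} = 4 + \sqrt{19}$)
$b{\left(-83,V{\left(u{\left(-3 \right)} \right)} \right)} - z = \left(4 + \sqrt{19}\right) - -46044 = \left(4 + \sqrt{19}\right) + 46044 = 46048 + \sqrt{19}$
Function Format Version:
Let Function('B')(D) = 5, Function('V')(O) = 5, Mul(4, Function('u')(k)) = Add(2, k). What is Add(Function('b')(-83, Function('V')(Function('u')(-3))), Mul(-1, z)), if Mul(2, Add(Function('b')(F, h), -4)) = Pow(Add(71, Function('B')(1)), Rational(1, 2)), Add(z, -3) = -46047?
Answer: Add(46048, Pow(19, Rational(1, 2))) ≈ 46052.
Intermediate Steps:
Function('u')(k) = Add(Rational(1, 2), Mul(Rational(1, 4), k)) (Function('u')(k) = Mul(Rational(1, 4), Add(2, k)) = Add(Rational(1, 2), Mul(Rational(1, 4), k)))
z = -46044 (z = Add(3, -46047) = -46044)
Function('b')(F, h) = Add(4, Pow(19, Rational(1, 2))) (Function('b')(F, h) = Add(4, Mul(Rational(1, 2), Pow(Add(71, 5), Rational(1, 2)))) = Add(4, Mul(Rational(1, 2), Pow(76, Rational(1, 2)))) = Add(4, Mul(Rational(1, 2), Mul(2, Pow(19, Rational(1, 2))))) = Add(4, Pow(19, Rational(1, 2))))
Add(Function('b')(-83, Function('V')(Function('u')(-3))), Mul(-1, z)) = Add(Add(4, Pow(19, Rational(1, 2))), Mul(-1, -46044)) = Add(Add(4, Pow(19, Rational(1, 2))), 46044) = Add(46048, Pow(19, Rational(1, 2)))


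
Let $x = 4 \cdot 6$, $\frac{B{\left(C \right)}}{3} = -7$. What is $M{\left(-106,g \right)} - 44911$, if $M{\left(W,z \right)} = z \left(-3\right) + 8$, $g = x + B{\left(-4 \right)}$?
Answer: $-44912$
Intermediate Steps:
$B{\left(C \right)} = -21$ ($B{\left(C \right)} = 3 \left(-7\right) = -21$)
$x = 24$
$g = 3$ ($g = 24 - 21 = 3$)
$M{\left(W,z \right)} = 8 - 3 z$ ($M{\left(W,z \right)} = - 3 z + 8 = 8 - 3 z$)
$M{\left(-106,g \right)} - 44911 = \left(8 - 9\right) - 44911 = -1 - 44911 = -44912$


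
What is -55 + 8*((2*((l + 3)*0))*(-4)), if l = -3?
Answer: -55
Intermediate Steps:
-55 + 8*((2*((l + 3)*0))*(-4)) = -55 + 8*((2*((-3 + 3)*0))*(-4)) = -55 + 8*((2*(0*0))*(-4)) = -55 + 8*((2*0)*(-4)) = -55 + 8*(0*(-4)) = -55 + 8*0 = -55 + 0 = -55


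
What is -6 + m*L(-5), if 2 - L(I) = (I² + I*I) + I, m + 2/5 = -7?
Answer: 1561/5 ≈ 312.20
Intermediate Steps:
m = -37/5 (m = -⅖ - 7 = -37/5 ≈ -7.4000)
L(I) = 2 - I - 2*I² (L(I) = 2 - ((I² + I*I) + I) = 2 - ((I² + I²) + I) = 2 - (2*I² + I) = 2 - (I + 2*I²) = 2 + (-I - 2*I²) = 2 - I - 2*I²)
-6 + m*L(-5) = -6 - 37*(2 - 1*(-5) - 2*(-5)²)/5 = -6 - 37*(2 + 5 - 2*25)/5 = -6 - 37*(2 + 5 - 50)/5 = -6 - 37/5*(-43) = -6 + 1591/5 = 1561/5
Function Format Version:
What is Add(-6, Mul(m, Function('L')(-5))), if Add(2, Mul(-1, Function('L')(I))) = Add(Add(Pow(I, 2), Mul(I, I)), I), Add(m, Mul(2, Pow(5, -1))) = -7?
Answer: Rational(1561, 5) ≈ 312.20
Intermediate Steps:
m = Rational(-37, 5) (m = Add(Rational(-2, 5), -7) = Rational(-37, 5) ≈ -7.4000)
Function('L')(I) = Add(2, Mul(-1, I), Mul(-2, Pow(I, 2))) (Function('L')(I) = Add(2, Mul(-1, Add(Add(Pow(I, 2), Mul(I, I)), I))) = Add(2, Mul(-1, Add(Add(Pow(I, 2), Pow(I, 2)), I))) = Add(2, Mul(-1, Add(Mul(2, Pow(I, 2)), I))) = Add(2, Mul(-1, Add(I, Mul(2, Pow(I, 2))))) = Add(2, Add(Mul(-1, I), Mul(-2, Pow(I, 2)))) = Add(2, Mul(-1, I), Mul(-2, Pow(I, 2))))
Add(-6, Mul(m, Function('L')(-5))) = Add(-6, Mul(Rational(-37, 5), Add(2, Mul(-1, -5), Mul(-2, Pow(-5, 2))))) = Add(-6, Mul(Rational(-37, 5), Add(2, 5, Mul(-2, 25)))) = Add(-6, Mul(Rational(-37, 5), Add(2, 5, -50))) = Add(-6, Mul(Rational(-37, 5), -43)) = Add(-6, Rational(1591, 5)) = Rational(1561, 5)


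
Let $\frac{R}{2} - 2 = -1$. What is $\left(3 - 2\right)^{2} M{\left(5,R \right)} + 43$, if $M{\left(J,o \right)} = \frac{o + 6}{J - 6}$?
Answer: $35$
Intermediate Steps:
$R = 2$ ($R = 4 + 2 \left(-1\right) = 4 - 2 = 2$)
$M{\left(J,o \right)} = \frac{6 + o}{-6 + J}$
$\left(3 - 2\right)^{2} M{\left(5,R \right)} + 43 = \left(3 - 2\right)^{2} \frac{6 + 2}{-6 + 5} + 43 = 1^{2} \frac{1}{-1} \cdot 8 + 43 = 1 \left(\left(-1\right) 8\right) + 43 = 1 \left(-8\right) + 43 = -8 + 43 = 35$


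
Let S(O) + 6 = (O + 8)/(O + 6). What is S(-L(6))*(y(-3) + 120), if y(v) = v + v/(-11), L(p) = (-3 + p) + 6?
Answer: -7310/11 ≈ -664.54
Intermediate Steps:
L(p) = 3 + p
y(v) = 10*v/11 (y(v) = v + v*(-1/11) = v - v/11 = 10*v/11)
S(O) = -6 + (8 + O)/(6 + O) (S(O) = -6 + (O + 8)/(O + 6) = -6 + (8 + O)/(6 + O))
S(-L(6))*(y(-3) + 120) = ((-28 - (-5)*(3 + 6))/(6 - (3 + 6)))*((10/11)*(-3) + 120) = ((-28 - (-5)*9)/(6 - 1*9))*(-30/11 + 120) = ((-28 - 5*(-9))/(6 - 9))*(1290/11) = ((-28 + 45)/(-3))*(1290/11) = -⅓*17*(1290/11) = -17/3*1290/11 = -7310/11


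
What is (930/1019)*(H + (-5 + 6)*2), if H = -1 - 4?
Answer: -2790/1019 ≈ -2.7380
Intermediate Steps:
H = -5
(930/1019)*(H + (-5 + 6)*2) = (930/1019)*(-5 + (-5 + 6)*2) = (930*(1/1019))*(-5 + 1*2) = 930*(-5 + 2)/1019 = (930/1019)*(-3) = -2790/1019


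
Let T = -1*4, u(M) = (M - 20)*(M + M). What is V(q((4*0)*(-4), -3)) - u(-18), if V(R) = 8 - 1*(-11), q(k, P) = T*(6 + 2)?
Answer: -1349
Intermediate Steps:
u(M) = 2*M*(-20 + M) (u(M) = (-20 + M)*(2*M) = 2*M*(-20 + M))
T = -4
q(k, P) = -32 (q(k, P) = -4*(6 + 2) = -4*8 = -32)
V(R) = 19 (V(R) = 8 + 11 = 19)
V(q((4*0)*(-4), -3)) - u(-18) = 19 - 2*(-18)*(-20 - 18) = 19 - 2*(-18)*(-38) = 19 - 1*1368 = 19 - 1368 = -1349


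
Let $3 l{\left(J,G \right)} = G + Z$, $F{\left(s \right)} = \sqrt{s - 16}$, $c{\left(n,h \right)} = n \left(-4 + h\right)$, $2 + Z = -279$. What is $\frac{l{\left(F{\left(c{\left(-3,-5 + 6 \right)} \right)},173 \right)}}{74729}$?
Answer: $- \frac{36}{74729} \approx -0.00048174$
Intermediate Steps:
$Z = -281$ ($Z = -2 - 279 = -281$)
$F{\left(s \right)} = \sqrt{-16 + s}$
$l{\left(J,G \right)} = - \frac{281}{3} + \frac{G}{3}$ ($l{\left(J,G \right)} = \frac{G - 281}{3} = \frac{-281 + G}{3} = - \frac{281}{3} + \frac{G}{3}$)
$\frac{l{\left(F{\left(c{\left(-3,-5 + 6 \right)} \right)},173 \right)}}{74729} = \frac{- \frac{281}{3} + \frac{1}{3} \cdot 173}{74729} = \left(- \frac{281}{3} + \frac{173}{3}\right) \frac{1}{74729} = \left(-36\right) \frac{1}{74729} = - \frac{36}{74729}$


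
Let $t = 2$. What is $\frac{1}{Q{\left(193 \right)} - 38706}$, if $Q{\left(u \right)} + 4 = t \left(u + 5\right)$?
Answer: $- \frac{1}{38314} \approx -2.61 \cdot 10^{-5}$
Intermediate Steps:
$Q{\left(u \right)} = 6 + 2 u$ ($Q{\left(u \right)} = -4 + 2 \left(u + 5\right) = -4 + 2 \left(5 + u\right) = -4 + \left(10 + 2 u\right) = 6 + 2 u$)
$\frac{1}{Q{\left(193 \right)} - 38706} = \frac{1}{\left(6 + 2 \cdot 193\right) - 38706} = \frac{1}{\left(6 + 386\right) - 38706} = \frac{1}{392 - 38706} = \frac{1}{-38314} = - \frac{1}{38314}$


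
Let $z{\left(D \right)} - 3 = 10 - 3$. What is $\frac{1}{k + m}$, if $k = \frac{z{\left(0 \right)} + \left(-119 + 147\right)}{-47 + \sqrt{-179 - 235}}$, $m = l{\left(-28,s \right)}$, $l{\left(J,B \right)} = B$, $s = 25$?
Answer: $\frac{21263}{517173} + \frac{38 i \sqrt{46}}{517173} \approx 0.041114 + 0.00049834 i$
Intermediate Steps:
$z{\left(D \right)} = 10$ ($z{\left(D \right)} = 3 + \left(10 - 3\right) = 3 + 7 = 10$)
$m = 25$
$k = \frac{38}{-47 + 3 i \sqrt{46}}$ ($k = \frac{10 + \left(-119 + 147\right)}{-47 + \sqrt{-179 - 235}} = \frac{10 + 28}{-47 + \sqrt{-414}} = \frac{38}{-47 + 3 i \sqrt{46}} \approx -0.6809 - 0.29477 i$)
$\frac{1}{k + m} = \frac{1}{\left(- \frac{1786}{2623} - \frac{114 i \sqrt{46}}{2623}\right) + 25} = \frac{1}{\frac{63789}{2623} - \frac{114 i \sqrt{46}}{2623}}$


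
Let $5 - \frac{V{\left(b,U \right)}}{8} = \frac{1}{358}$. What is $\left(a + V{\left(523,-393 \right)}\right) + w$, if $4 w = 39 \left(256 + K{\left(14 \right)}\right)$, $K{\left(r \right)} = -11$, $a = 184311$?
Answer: $\frac{133705645}{716} \approx 1.8674 \cdot 10^{5}$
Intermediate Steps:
$V{\left(b,U \right)} = \frac{7156}{179}$ ($V{\left(b,U \right)} = 40 - \frac{8}{358} = 40 - \frac{4}{179} = \frac{7156}{179}$)
$w = \frac{9555}{4}$ ($w = \frac{39 \left(256 - 11\right)}{4} = \frac{39 \cdot 245}{4} = \frac{1}{4} \cdot 9555 = \frac{9555}{4} \approx 2388.8$)
$\left(a + V{\left(523,-393 \right)}\right) + w = \left(184311 + \frac{7156}{179}\right) + \frac{9555}{4} = \frac{32998825}{179} + \frac{9555}{4} = \frac{133705645}{716}$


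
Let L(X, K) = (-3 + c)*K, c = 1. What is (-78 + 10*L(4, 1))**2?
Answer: 9604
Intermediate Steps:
L(X, K) = -2*K (L(X, K) = (-3 + 1)*K = -2*K)
(-78 + 10*L(4, 1))**2 = (-78 + 10*(-2*1))**2 = (-78 + 10*(-2))**2 = (-78 - 20)**2 = (-98)**2 = 9604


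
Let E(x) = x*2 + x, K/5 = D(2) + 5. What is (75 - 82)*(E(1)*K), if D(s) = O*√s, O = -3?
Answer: -525 + 315*√2 ≈ -79.523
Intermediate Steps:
D(s) = -3*√s
K = 25 - 15*√2 (K = 5*(-3*√2 + 5) = 5*(5 - 3*√2) = 25 - 15*√2 ≈ 3.7868)
E(x) = 3*x (E(x) = 2*x + x = 3*x)
(75 - 82)*(E(1)*K) = (75 - 82)*((3*1)*(25 - 15*√2)) = -21*(25 - 15*√2) = -7*(75 - 45*√2) = -525 + 315*√2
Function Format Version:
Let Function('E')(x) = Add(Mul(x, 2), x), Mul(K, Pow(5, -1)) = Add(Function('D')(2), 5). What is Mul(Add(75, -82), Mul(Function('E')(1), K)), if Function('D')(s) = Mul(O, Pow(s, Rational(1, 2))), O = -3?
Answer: Add(-525, Mul(315, Pow(2, Rational(1, 2)))) ≈ -79.523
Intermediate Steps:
Function('D')(s) = Mul(-3, Pow(s, Rational(1, 2)))
K = Add(25, Mul(-15, Pow(2, Rational(1, 2)))) (K = Mul(5, Add(Mul(-3, Pow(2, Rational(1, 2))), 5)) = Mul(5, Add(5, Mul(-3, Pow(2, Rational(1, 2))))) = Add(25, Mul(-15, Pow(2, Rational(1, 2)))) ≈ 3.7868)
Function('E')(x) = Mul(3, x) (Function('E')(x) = Add(Mul(2, x), x) = Mul(3, x))
Mul(Add(75, -82), Mul(Function('E')(1), K)) = Mul(Add(75, -82), Mul(Mul(3, 1), Add(25, Mul(-15, Pow(2, Rational(1, 2)))))) = Mul(-7, Mul(3, Add(25, Mul(-15, Pow(2, Rational(1, 2)))))) = Mul(-7, Add(75, Mul(-45, Pow(2, Rational(1, 2))))) = Add(-525, Mul(315, Pow(2, Rational(1, 2))))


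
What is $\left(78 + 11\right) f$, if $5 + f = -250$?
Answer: $-22695$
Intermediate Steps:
$f = -255$ ($f = -5 - 250 = -255$)
$\left(78 + 11\right) f = \left(78 + 11\right) \left(-255\right) = 89 \left(-255\right) = -22695$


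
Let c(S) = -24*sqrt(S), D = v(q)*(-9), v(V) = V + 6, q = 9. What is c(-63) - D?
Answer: 135 - 72*I*sqrt(7) ≈ 135.0 - 190.49*I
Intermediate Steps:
v(V) = 6 + V
D = -135 (D = (6 + 9)*(-9) = 15*(-9) = -135)
c(-63) - D = -72*I*sqrt(7) - 1*(-135) = -72*I*sqrt(7) + 135 = 135 - 72*I*sqrt(7)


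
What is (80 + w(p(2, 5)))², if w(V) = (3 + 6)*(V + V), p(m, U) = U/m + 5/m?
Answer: 28900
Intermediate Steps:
p(m, U) = 5/m + U/m
w(V) = 18*V (w(V) = 9*(2*V) = 18*V)
(80 + w(p(2, 5)))² = (80 + 18*((5 + 5)/2))² = (80 + 18*((½)*10))² = (80 + 18*5)² = (80 + 90)² = 170² = 28900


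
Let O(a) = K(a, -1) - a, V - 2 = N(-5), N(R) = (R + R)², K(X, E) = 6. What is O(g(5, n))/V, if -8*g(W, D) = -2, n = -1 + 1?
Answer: 23/408 ≈ 0.056373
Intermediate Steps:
N(R) = 4*R² (N(R) = (2*R)² = 4*R²)
V = 102 (V = 2 + 4*(-5)² = 2 + 4*25 = 2 + 100 = 102)
n = 0
g(W, D) = ¼ (g(W, D) = -⅛*(-2) = ¼)
O(a) = 6 - a
O(g(5, n))/V = (6 - 1*¼)/102 = (6 - ¼)*(1/102) = (23/4)*(1/102) = 23/408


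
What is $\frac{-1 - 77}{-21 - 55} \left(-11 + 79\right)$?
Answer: $\frac{1326}{19} \approx 69.789$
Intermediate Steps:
$\frac{-1 - 77}{-21 - 55} \left(-11 + 79\right) = - \frac{78}{-76} \cdot 68 = \left(-78\right) \left(- \frac{1}{76}\right) 68 = \frac{39}{38} \cdot 68 = \frac{1326}{19}$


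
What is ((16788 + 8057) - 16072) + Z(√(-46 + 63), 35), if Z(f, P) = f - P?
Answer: 8738 + √17 ≈ 8742.1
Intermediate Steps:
((16788 + 8057) - 16072) + Z(√(-46 + 63), 35) = ((16788 + 8057) - 16072) + (√(-46 + 63) - 1*35) = (24845 - 16072) + (√17 - 35) = 8773 + (-35 + √17) = 8738 + √17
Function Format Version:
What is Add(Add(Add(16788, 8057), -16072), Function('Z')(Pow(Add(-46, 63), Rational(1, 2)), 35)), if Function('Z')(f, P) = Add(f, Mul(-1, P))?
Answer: Add(8738, Pow(17, Rational(1, 2))) ≈ 8742.1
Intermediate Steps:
Add(Add(Add(16788, 8057), -16072), Function('Z')(Pow(Add(-46, 63), Rational(1, 2)), 35)) = Add(Add(Add(16788, 8057), -16072), Add(Pow(Add(-46, 63), Rational(1, 2)), Mul(-1, 35))) = Add(Add(24845, -16072), Add(Pow(17, Rational(1, 2)), -35)) = Add(8773, Add(-35, Pow(17, Rational(1, 2)))) = Add(8738, Pow(17, Rational(1, 2)))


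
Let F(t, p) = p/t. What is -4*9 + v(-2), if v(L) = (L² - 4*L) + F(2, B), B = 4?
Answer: -22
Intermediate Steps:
v(L) = 2 + L² - 4*L (v(L) = (L² - 4*L) + 4/2 = (L² - 4*L) + 4*(½) = (L² - 4*L) + 2 = 2 + L² - 4*L)
-4*9 + v(-2) = -4*9 + (2 + (-2)² - 4*(-2)) = -36 + (2 + 4 + 8) = -36 + 14 = -22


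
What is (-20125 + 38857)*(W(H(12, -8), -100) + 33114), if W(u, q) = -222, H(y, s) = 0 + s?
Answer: 616132944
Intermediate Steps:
H(y, s) = s
(-20125 + 38857)*(W(H(12, -8), -100) + 33114) = (-20125 + 38857)*(-222 + 33114) = 18732*32892 = 616132944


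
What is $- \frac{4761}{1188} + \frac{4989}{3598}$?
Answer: $- \frac{622397}{237468} \approx -2.621$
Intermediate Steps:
$- \frac{4761}{1188} + \frac{4989}{3598} = \left(-4761\right) \frac{1}{1188} + 4989 \cdot \frac{1}{3598} = - \frac{529}{132} + \frac{4989}{3598} = - \frac{622397}{237468}$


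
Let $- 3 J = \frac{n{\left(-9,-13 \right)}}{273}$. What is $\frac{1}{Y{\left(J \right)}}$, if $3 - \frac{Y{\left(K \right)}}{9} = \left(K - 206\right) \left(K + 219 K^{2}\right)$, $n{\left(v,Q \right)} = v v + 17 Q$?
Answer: $\frac{59319}{723579973} \approx 8.198 \cdot 10^{-5}$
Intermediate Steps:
$n{\left(v,Q \right)} = v^{2} + 17 Q$
$J = \frac{20}{117}$ ($J = - \frac{\left(\left(-9\right)^{2} + 17 \left(-13\right)\right) \frac{1}{273}}{3} = - \frac{\left(81 - 221\right) \frac{1}{273}}{3} = - \frac{\left(-140\right) \frac{1}{273}}{3} = \left(- \frac{1}{3}\right) \left(- \frac{20}{39}\right) = \frac{20}{117} \approx 0.17094$)
$Y{\left(K \right)} = 27 - 9 \left(-206 + K\right) \left(K + 219 K^{2}\right)$ ($Y{\left(K \right)} = 27 - 9 \left(K - 206\right) \left(K + 219 K^{2}\right) = 27 - 9 \left(-206 + K\right) \left(K + 219 K^{2}\right)$)
$\frac{1}{Y{\left(J \right)}} = \frac{1}{27 - 1971 \left(\frac{20}{117}\right)^{3} + 1854 \cdot \frac{20}{117} + 406017 \left(\frac{20}{117}\right)^{2}} = \frac{1}{27 - \frac{584000}{59319} + \frac{4120}{13} + 406017 \cdot \frac{400}{13689}} = \frac{1}{27 - \frac{584000}{59319} + \frac{4120}{13} + \frac{18045200}{1521}} = \frac{1}{\frac{723579973}{59319}} = \frac{59319}{723579973}$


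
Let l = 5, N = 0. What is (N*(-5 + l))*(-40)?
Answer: 0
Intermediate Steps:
(N*(-5 + l))*(-40) = (0*(-5 + 5))*(-40) = (0*0)*(-40) = 0*(-40) = 0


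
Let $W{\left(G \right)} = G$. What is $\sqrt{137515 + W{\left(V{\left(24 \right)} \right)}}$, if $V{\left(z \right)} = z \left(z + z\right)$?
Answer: $\sqrt{138667} \approx 372.38$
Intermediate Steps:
$V{\left(z \right)} = 2 z^{2}$ ($V{\left(z \right)} = z 2 z = 2 z^{2}$)
$\sqrt{137515 + W{\left(V{\left(24 \right)} \right)}} = \sqrt{137515 + 2 \cdot 24^{2}} = \sqrt{137515 + 2 \cdot 576} = \sqrt{137515 + 1152} = \sqrt{138667}$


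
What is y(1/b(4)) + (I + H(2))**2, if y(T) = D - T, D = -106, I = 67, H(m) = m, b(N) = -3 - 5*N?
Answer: 107066/23 ≈ 4655.0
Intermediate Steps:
y(T) = -106 - T
y(1/b(4)) + (I + H(2))**2 = (-106 - 1/(-3 - 5*4)) + (67 + 2)**2 = (-106 - 1/(-3 - 20)) + 69**2 = (-106 - 1/(-23)) + 4761 = (-106 - 1*(-1/23)) + 4761 = (-106 + 1/23) + 4761 = -2437/23 + 4761 = 107066/23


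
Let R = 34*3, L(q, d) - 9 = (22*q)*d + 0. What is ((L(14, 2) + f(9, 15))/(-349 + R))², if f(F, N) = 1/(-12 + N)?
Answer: 3519376/549081 ≈ 6.4096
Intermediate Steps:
L(q, d) = 9 + 22*d*q (L(q, d) = 9 + ((22*q)*d + 0) = 9 + (22*d*q + 0) = 9 + 22*d*q)
R = 102
((L(14, 2) + f(9, 15))/(-349 + R))² = (((9 + 22*2*14) + 1/(-12 + 15))/(-349 + 102))² = (((9 + 616) + 1/3)/(-247))² = ((625 + ⅓)*(-1/247))² = ((1876/3)*(-1/247))² = (-1876/741)² = 3519376/549081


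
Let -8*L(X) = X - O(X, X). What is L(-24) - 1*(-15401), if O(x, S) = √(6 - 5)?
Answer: 123233/8 ≈ 15404.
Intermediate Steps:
O(x, S) = 1 (O(x, S) = √1 = 1)
L(X) = ⅛ - X/8 (L(X) = -(X - 1*1)/8 = -(X - 1)/8 = -(-1 + X)/8 = ⅛ - X/8)
L(-24) - 1*(-15401) = (⅛ - ⅛*(-24)) - 1*(-15401) = (⅛ + 3) + 15401 = 25/8 + 15401 = 123233/8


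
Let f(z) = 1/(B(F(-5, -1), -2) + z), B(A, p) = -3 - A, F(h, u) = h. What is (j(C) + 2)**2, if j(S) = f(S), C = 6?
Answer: 289/64 ≈ 4.5156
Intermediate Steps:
f(z) = 1/(2 + z) (f(z) = 1/((-3 - 1*(-5)) + z) = 1/((-3 + 5) + z) = 1/(2 + z))
j(S) = 1/(2 + S)
(j(C) + 2)**2 = (1/(2 + 6) + 2)**2 = (1/8 + 2)**2 = (17/8)**2 = 289/64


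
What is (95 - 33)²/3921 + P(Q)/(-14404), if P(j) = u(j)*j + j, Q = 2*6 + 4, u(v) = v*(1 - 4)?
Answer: 14579392/14119521 ≈ 1.0326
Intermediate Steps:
u(v) = -3*v (u(v) = v*(-3) = -3*v)
Q = 16 (Q = 12 + 4 = 16)
P(j) = j - 3*j² (P(j) = (-3*j)*j + j = -3*j² + j = j - 3*j²)
(95 - 33)²/3921 + P(Q)/(-14404) = (95 - 33)²/3921 + (16*(1 - 3*16))/(-14404) = 62²*(1/3921) + (16*(1 - 48))*(-1/14404) = 3844*(1/3921) + (16*(-47))*(-1/14404) = 3844/3921 - 752*(-1/14404) = 3844/3921 + 188/3601 = 14579392/14119521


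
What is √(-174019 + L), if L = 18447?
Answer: 2*I*√38893 ≈ 394.43*I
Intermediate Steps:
√(-174019 + L) = √(-174019 + 18447) = √(-155572) = 2*I*√38893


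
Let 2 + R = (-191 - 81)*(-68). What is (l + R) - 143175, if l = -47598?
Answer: -172279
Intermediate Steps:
R = 18494 (R = -2 + (-191 - 81)*(-68) = -2 - 272*(-68) = -2 + 18496 = 18494)
(l + R) - 143175 = (-47598 + 18494) - 143175 = -29104 - 143175 = -172279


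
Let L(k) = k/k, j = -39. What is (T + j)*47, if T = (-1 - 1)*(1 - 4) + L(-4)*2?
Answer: -1457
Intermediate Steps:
L(k) = 1
T = 8 (T = (-1 - 1)*(1 - 4) + 1*2 = -2*(-3) + 2 = 6 + 2 = 8)
(T + j)*47 = (8 - 39)*47 = -31*47 = -1457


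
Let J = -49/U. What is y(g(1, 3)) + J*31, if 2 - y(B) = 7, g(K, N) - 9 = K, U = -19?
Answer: 1424/19 ≈ 74.947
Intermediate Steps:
g(K, N) = 9 + K
J = 49/19 (J = -49/(-19) = -49*(-1/19) = 49/19 ≈ 2.5789)
y(B) = -5 (y(B) = 2 - 1*7 = 2 - 7 = -5)
y(g(1, 3)) + J*31 = -5 + (49/19)*31 = -5 + 1519/19 = 1424/19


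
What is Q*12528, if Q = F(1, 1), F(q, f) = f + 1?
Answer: 25056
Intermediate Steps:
F(q, f) = 1 + f
Q = 2 (Q = 1 + 1 = 2)
Q*12528 = 2*12528 = 25056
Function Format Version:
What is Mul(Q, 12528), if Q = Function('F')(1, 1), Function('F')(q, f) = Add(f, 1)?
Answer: 25056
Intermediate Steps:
Function('F')(q, f) = Add(1, f)
Q = 2 (Q = Add(1, 1) = 2)
Mul(Q, 12528) = Mul(2, 12528) = 25056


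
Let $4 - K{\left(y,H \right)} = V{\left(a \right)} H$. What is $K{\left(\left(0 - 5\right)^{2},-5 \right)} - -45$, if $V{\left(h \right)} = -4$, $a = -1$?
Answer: $29$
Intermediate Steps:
$K{\left(y,H \right)} = 4 + 4 H$ ($K{\left(y,H \right)} = 4 - - 4 H = 4 + 4 H$)
$K{\left(\left(0 - 5\right)^{2},-5 \right)} - -45 = \left(4 + 4 \left(-5\right)\right) - -45 = \left(4 - 20\right) + 45 = -16 + 45 = 29$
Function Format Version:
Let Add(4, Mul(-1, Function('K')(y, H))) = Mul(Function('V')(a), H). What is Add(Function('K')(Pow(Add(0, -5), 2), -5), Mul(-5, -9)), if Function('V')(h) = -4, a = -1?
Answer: 29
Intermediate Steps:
Function('K')(y, H) = Add(4, Mul(4, H)) (Function('K')(y, H) = Add(4, Mul(-1, Mul(-4, H))) = Add(4, Mul(4, H)))
Add(Function('K')(Pow(Add(0, -5), 2), -5), Mul(-5, -9)) = Add(Add(4, Mul(4, -5)), Mul(-5, -9)) = Add(Add(4, -20), 45) = Add(-16, 45) = 29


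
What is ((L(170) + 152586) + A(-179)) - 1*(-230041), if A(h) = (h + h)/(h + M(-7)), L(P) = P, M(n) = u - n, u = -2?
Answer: 33303518/87 ≈ 3.8280e+5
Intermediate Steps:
M(n) = -2 - n
A(h) = 2*h/(5 + h) (A(h) = (h + h)/(h + (-2 - 1*(-7))) = (2*h)/(h + (-2 + 7)) = (2*h)/(h + 5) = (2*h)/(5 + h) = 2*h/(5 + h))
((L(170) + 152586) + A(-179)) - 1*(-230041) = ((170 + 152586) + 2*(-179)/(5 - 179)) - 1*(-230041) = (152756 + 2*(-179)/(-174)) + 230041 = (152756 + 2*(-179)*(-1/174)) + 230041 = (152756 + 179/87) + 230041 = 13289951/87 + 230041 = 33303518/87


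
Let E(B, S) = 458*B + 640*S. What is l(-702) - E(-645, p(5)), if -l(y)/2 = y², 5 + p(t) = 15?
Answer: -696598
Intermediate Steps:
p(t) = 10 (p(t) = -5 + 15 = 10)
l(y) = -2*y²
l(-702) - E(-645, p(5)) = -2*(-702)² - (458*(-645) + 640*10) = -2*492804 - (-295410 + 6400) = -985608 - 1*(-289010) = -985608 + 289010 = -696598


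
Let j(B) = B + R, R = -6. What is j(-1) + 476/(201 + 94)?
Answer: -1589/295 ≈ -5.3864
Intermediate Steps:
j(B) = -6 + B (j(B) = B - 6 = -6 + B)
j(-1) + 476/(201 + 94) = (-6 - 1) + 476/(201 + 94) = -7 + 476/295 = -1589/295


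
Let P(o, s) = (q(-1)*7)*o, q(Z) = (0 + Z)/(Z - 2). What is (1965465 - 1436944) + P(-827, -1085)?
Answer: 1579774/3 ≈ 5.2659e+5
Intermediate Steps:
q(Z) = Z/(-2 + Z)
P(o, s) = 7*o/3 (P(o, s) = (-1/(-2 - 1)*7)*o = (-1/(-3)*7)*o = (-1*(-1/3)*7)*o = ((1/3)*7)*o = 7*o/3)
(1965465 - 1436944) + P(-827, -1085) = (1965465 - 1436944) + (7/3)*(-827) = 528521 - 5789/3 = 1579774/3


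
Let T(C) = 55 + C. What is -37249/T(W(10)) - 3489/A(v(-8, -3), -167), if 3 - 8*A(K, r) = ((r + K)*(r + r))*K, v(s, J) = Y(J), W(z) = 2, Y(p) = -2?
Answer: -4206816839/6435015 ≈ -653.74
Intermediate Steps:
v(s, J) = -2
A(K, r) = 3/8 - K*r*(K + r)/4 (A(K, r) = 3/8 - (r + K)*(r + r)*K/8 = 3/8 - (K + r)*(2*r)*K/8 = 3/8 - 2*r*(K + r)*K/8 = 3/8 - K*r*(K + r)/4)
-37249/T(W(10)) - 3489/A(v(-8, -3), -167) = -37249/(55 + 2) - 3489/(3/8 - ¼*(-2)*(-167)² - ¼*(-167)*(-2)²) = -37249/57 - 3489/(3/8 - ¼*(-2)*27889 - ¼*(-167)*4) = -37249*1/57 - 3489/(3/8 + 27889/2 + 167) = -37249/57 - 3489/112895/8 = -37249/57 - 3489*8/112895 = -37249/57 - 27912/112895 = -4206816839/6435015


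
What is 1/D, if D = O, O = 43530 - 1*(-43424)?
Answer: 1/86954 ≈ 1.1500e-5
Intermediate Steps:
O = 86954 (O = 43530 + 43424 = 86954)
D = 86954
1/D = 1/86954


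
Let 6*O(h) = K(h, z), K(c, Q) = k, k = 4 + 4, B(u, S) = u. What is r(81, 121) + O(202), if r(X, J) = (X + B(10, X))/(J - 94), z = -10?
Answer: 127/27 ≈ 4.7037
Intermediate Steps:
k = 8
r(X, J) = (10 + X)/(-94 + J) (r(X, J) = (X + 10)/(J - 94) = (10 + X)/(-94 + J))
K(c, Q) = 8
O(h) = 4/3 (O(h) = (⅙)*8 = 4/3)
r(81, 121) + O(202) = (10 + 81)/(-94 + 121) + 4/3 = 91/27 + 4/3 = 127/27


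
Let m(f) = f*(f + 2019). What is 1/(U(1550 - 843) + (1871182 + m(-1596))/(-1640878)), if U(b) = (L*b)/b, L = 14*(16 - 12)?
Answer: 820439/45346547 ≈ 0.018093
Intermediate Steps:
m(f) = f*(2019 + f)
L = 56 (L = 14*4 = 56)
U(b) = 56 (U(b) = (56*b)/b = 56)
1/(U(1550 - 843) + (1871182 + m(-1596))/(-1640878)) = 1/(56 + (1871182 - 1596*(2019 - 1596))/(-1640878)) = 1/(56 + (1871182 - 1596*423)*(-1/1640878)) = 1/(56 + (1871182 - 675108)*(-1/1640878)) = 1/(56 + 1196074*(-1/1640878)) = 1/(56 - 598037/820439) = 1/(45346547/820439) = 820439/45346547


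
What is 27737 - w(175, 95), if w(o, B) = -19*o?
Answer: 31062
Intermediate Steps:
27737 - w(175, 95) = 27737 - (-19)*175 = 27737 - 1*(-3325) = 27737 + 3325 = 31062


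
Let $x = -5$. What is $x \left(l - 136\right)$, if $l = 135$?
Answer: $5$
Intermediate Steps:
$x \left(l - 136\right) = - 5 \left(135 - 136\right) = \left(-5\right) \left(-1\right) = 5$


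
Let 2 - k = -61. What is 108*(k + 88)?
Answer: 16308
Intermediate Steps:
k = 63 (k = 2 - 1*(-61) = 2 + 61 = 63)
108*(k + 88) = 108*(63 + 88) = 108*151 = 16308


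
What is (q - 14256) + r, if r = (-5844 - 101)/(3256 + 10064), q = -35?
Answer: -38072413/2664 ≈ -14291.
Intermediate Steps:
r = -1189/2664 (r = -5945/13320 = -5945*1/13320 = -1189/2664 ≈ -0.44632)
(q - 14256) + r = (-35 - 14256) - 1189/2664 = -14291 - 1189/2664 = -38072413/2664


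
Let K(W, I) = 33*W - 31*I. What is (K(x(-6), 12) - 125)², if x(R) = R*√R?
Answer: 11785 + 196812*I*√6 ≈ 11785.0 + 4.8209e+5*I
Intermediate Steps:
x(R) = R^(3/2)
K(W, I) = -31*I + 33*W
(K(x(-6), 12) - 125)² = ((-31*12 + 33*(-6)^(3/2)) - 125)² = ((-372 + 33*(-6*I*√6)) - 125)² = ((-372 - 198*I*√6) - 125)² = (-497 - 198*I*√6)²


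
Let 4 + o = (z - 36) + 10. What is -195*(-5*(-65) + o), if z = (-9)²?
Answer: -73320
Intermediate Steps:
z = 81
o = 51 (o = -4 + ((81 - 36) + 10) = -4 + (45 + 10) = -4 + 55 = 51)
-195*(-5*(-65) + o) = -195*(-5*(-65) + 51) = -195*(325 + 51) = -195*376 = -73320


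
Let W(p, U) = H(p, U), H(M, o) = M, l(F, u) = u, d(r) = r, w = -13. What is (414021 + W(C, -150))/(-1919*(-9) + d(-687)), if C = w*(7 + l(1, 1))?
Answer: 413917/16584 ≈ 24.959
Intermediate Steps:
C = -104 (C = -13*(7 + 1) = -13*8 = -104)
W(p, U) = p
(414021 + W(C, -150))/(-1919*(-9) + d(-687)) = (414021 - 104)/(-1919*(-9) - 687) = 413917/(17271 - 687) = 413917/16584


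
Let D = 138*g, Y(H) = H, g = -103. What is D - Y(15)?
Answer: -14229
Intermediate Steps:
D = -14214 (D = 138*(-103) = -14214)
D - Y(15) = -14214 - 1*15 = -14214 - 15 = -14229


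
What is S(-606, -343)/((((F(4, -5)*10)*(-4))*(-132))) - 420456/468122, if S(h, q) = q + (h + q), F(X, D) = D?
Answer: -1311903097/1544802600 ≈ -0.84924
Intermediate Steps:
S(h, q) = h + 2*q
S(-606, -343)/((((F(4, -5)*10)*(-4))*(-132))) - 420456/468122 = (-606 + 2*(-343))/(((-5*10*(-4))*(-132))) - 420456/468122 = (-606 - 686)/((-50*(-4)*(-132))) - 420456*1/468122 = -1292/(200*(-132)) - 210228/234061 = -1292/(-26400) - 210228/234061 = -1292*(-1/26400) - 210228/234061 = 323/6600 - 210228/234061 = -1311903097/1544802600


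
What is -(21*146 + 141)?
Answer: -3207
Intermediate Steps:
-(21*146 + 141) = -(3066 + 141) = -1*3207 = -3207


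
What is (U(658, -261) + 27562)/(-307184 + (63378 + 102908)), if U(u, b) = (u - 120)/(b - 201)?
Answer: -6366553/32547438 ≈ -0.19561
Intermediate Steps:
U(u, b) = (-120 + u)/(-201 + b)
(U(658, -261) + 27562)/(-307184 + (63378 + 102908)) = ((-120 + 658)/(-201 - 261) + 27562)/(-307184 + (63378 + 102908)) = (538/(-462) + 27562)/(-307184 + 166286) = (-1/462*538 + 27562)/(-140898) = (-269/231 + 27562)*(-1/140898) = (6366553/231)*(-1/140898) = -6366553/32547438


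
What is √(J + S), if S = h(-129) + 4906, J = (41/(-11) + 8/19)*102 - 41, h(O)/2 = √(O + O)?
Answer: √(197777327 + 87362*I*√258)/209 ≈ 67.289 + 0.23871*I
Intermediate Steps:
h(O) = 2*√2*√O (h(O) = 2*√(O + O) = 2*√(2*O) = 2*(√2*√O) = 2*√2*√O)
J = -79051/209 (J = (41*(-1/11) + 8*(1/19))*102 - 41 = (-41/11 + 8/19)*102 - 41 = -691/209*102 - 41 = -70482/209 - 41 = -79051/209 ≈ -378.23)
S = 4906 + 2*I*√258 (S = 2*√2*√(-129) + 4906 = 2*√2*(I*√129) + 4906 = 2*I*√258 + 4906 = 4906 + 2*I*√258 ≈ 4906.0 + 32.125*I)
√(J + S) = √(-79051/209 + (4906 + 2*I*√258)) = √(946303/209 + 2*I*√258)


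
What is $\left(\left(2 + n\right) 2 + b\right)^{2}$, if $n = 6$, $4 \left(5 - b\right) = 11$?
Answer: $\frac{5329}{16} \approx 333.06$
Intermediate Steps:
$b = \frac{9}{4}$ ($b = 5 - \frac{11}{4} = \frac{9}{4} \approx 2.25$)
$\left(\left(2 + n\right) 2 + b\right)^{2} = \left(\left(2 + 6\right) 2 + \frac{9}{4}\right)^{2} = \left(8 \cdot 2 + \frac{9}{4}\right)^{2} = \left(16 + \frac{9}{4}\right)^{2} = \left(\frac{73}{4}\right)^{2} = \frac{5329}{16}$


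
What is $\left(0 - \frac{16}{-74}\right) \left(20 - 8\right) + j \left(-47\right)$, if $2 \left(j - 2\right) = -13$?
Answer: $\frac{15843}{74} \approx 214.09$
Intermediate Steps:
$j = - \frac{9}{2}$ ($j = 2 + \frac{1}{2} \left(-13\right) = 2 - \frac{13}{2} = - \frac{9}{2} \approx -4.5$)
$\left(0 - \frac{16}{-74}\right) \left(20 - 8\right) + j \left(-47\right) = \left(0 - \frac{16}{-74}\right) \left(20 - 8\right) - - \frac{423}{2} = \left(0 - - \frac{8}{37}\right) 12 + \frac{423}{2} = \left(0 + \frac{8}{37}\right) 12 + \frac{423}{2} = \frac{8}{37} \cdot 12 + \frac{423}{2} = \frac{96}{37} + \frac{423}{2} = \frac{15843}{74}$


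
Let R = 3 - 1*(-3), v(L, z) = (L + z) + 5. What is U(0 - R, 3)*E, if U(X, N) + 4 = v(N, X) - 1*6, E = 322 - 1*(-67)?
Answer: -3112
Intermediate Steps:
E = 389 (E = 322 + 67 = 389)
v(L, z) = 5 + L + z
R = 6 (R = 3 + 3 = 6)
U(X, N) = -5 + N + X (U(X, N) = -4 + ((5 + N + X) - 1*6) = -4 + ((5 + N + X) - 6) = -4 + (-1 + N + X) = -5 + N + X)
U(0 - R, 3)*E = (-5 + 3 + (0 - 1*6))*389 = (-5 + 3 + (0 - 6))*389 = (-5 + 3 - 6)*389 = -8*389 = -3112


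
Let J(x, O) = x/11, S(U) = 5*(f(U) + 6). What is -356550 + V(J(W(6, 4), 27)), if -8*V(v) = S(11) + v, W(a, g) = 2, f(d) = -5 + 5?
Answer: -7844183/22 ≈ -3.5655e+5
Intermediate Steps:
f(d) = 0
S(U) = 30 (S(U) = 5*(0 + 6) = 5*6 = 30)
J(x, O) = x/11 (J(x, O) = x*(1/11) = x/11)
V(v) = -15/4 - v/8 (V(v) = -(30 + v)/8 = -15/4 - v/8)
-356550 + V(J(W(6, 4), 27)) = -356550 + (-15/4 - 2/88) = -356550 + (-15/4 - ⅛*2/11) = -356550 + (-15/4 - 1/44) = -356550 - 83/22 = -7844183/22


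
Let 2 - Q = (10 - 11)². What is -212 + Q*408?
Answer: 196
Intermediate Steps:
Q = 1 (Q = 2 - (10 - 11)² = 2 - 1*(-1)² = 2 - 1*1 = 2 - 1 = 1)
-212 + Q*408 = -212 + 1*408 = -212 + 408 = 196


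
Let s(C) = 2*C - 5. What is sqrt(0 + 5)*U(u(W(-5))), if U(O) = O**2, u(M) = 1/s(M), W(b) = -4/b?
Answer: 25*sqrt(5)/289 ≈ 0.19343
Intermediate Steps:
s(C) = -5 + 2*C
u(M) = 1/(-5 + 2*M)
sqrt(0 + 5)*U(u(W(-5))) = sqrt(0 + 5)*(1/(-5 + 2*(-4/(-5))))**2 = sqrt(5)*(1/(-5 + 2*(-4*(-1/5))))**2 = sqrt(5)*(1/(-5 + 2*(4/5)))**2 = sqrt(5)*(1/(-5 + 8/5))**2 = sqrt(5)*(1/(-17/5))**2 = sqrt(5)*(-5/17)**2 = sqrt(5)*(25/289) = 25*sqrt(5)/289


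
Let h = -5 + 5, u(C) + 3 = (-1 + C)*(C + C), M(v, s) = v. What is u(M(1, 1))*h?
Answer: 0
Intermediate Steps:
u(C) = -3 + 2*C*(-1 + C) (u(C) = -3 + (-1 + C)*(C + C) = -3 + (-1 + C)*(2*C) = -3 + 2*C*(-1 + C))
h = 0
u(M(1, 1))*h = (-3 - 2*1 + 2*1²)*0 = (-3 - 2 + 2*1)*0 = (-3 - 2 + 2)*0 = -3*0 = 0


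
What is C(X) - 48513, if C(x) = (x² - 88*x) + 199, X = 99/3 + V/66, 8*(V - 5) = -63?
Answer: -13974895439/278784 ≈ -50128.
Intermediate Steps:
V = -23/8 (V = 5 + (⅛)*(-63) = 5 - 63/8 = -23/8 ≈ -2.8750)
X = 17401/528 (X = 99/3 - 23/8/66 = 99*(⅓) - 23/8*1/66 = 33 - 23/528 = 17401/528 ≈ 32.956)
C(x) = 199 + x² - 88*x
C(X) - 48513 = (199 + (17401/528)² - 88*17401/528) - 48513 = (199 + 302794801/278784 - 17401/6) - 48513 = -450247247/278784 - 48513 = -13974895439/278784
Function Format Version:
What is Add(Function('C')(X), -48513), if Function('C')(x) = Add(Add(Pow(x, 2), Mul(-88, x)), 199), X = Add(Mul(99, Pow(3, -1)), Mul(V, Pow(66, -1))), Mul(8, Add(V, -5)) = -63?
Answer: Rational(-13974895439, 278784) ≈ -50128.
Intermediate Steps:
V = Rational(-23, 8) (V = Add(5, Mul(Rational(1, 8), -63)) = Add(5, Rational(-63, 8)) = Rational(-23, 8) ≈ -2.8750)
X = Rational(17401, 528) (X = Add(Mul(99, Pow(3, -1)), Mul(Rational(-23, 8), Pow(66, -1))) = Add(Mul(99, Rational(1, 3)), Mul(Rational(-23, 8), Rational(1, 66))) = Add(33, Rational(-23, 528)) = Rational(17401, 528) ≈ 32.956)
Function('C')(x) = Add(199, Pow(x, 2), Mul(-88, x))
Add(Function('C')(X), -48513) = Add(Add(199, Pow(Rational(17401, 528), 2), Mul(-88, Rational(17401, 528))), -48513) = Add(Add(199, Rational(302794801, 278784), Rational(-17401, 6)), -48513) = Add(Rational(-450247247, 278784), -48513) = Rational(-13974895439, 278784)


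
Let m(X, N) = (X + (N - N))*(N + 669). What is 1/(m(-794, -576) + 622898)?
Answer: 1/549056 ≈ 1.8213e-6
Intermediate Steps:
m(X, N) = X*(669 + N) (m(X, N) = (X + 0)*(669 + N) = X*(669 + N))
1/(m(-794, -576) + 622898) = 1/(-794*(669 - 576) + 622898) = 1/(-794*93 + 622898) = 1/(-73842 + 622898) = 1/549056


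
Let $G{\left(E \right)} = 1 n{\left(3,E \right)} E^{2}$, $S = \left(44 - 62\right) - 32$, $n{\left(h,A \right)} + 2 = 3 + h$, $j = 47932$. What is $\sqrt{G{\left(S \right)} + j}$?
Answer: $2 \sqrt{14483} \approx 240.69$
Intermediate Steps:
$n{\left(h,A \right)} = 1 + h$ ($n{\left(h,A \right)} = -2 + \left(3 + h\right) = 1 + h$)
$S = -50$ ($S = -18 - 32 = -50$)
$G{\left(E \right)} = 4 E^{2}$ ($G{\left(E \right)} = 1 \left(1 + 3\right) E^{2} = 1 \cdot 4 E^{2} = 4 E^{2}$)
$\sqrt{G{\left(S \right)} + j} = \sqrt{4 \left(-50\right)^{2} + 47932} = \sqrt{4 \cdot 2500 + 47932} = \sqrt{10000 + 47932} = \sqrt{57932} = 2 \sqrt{14483}$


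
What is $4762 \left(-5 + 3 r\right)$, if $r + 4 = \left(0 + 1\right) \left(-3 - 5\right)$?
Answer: $-195242$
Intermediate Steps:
$r = -12$ ($r = -4 + \left(0 + 1\right) \left(-3 - 5\right) = -4 + 1 \left(-8\right) = -4 - 8 = -12$)
$4762 \left(-5 + 3 r\right) = 4762 \left(-5 + 3 \left(-12\right)\right) = 4762 \left(-5 - 36\right) = 4762 \left(-41\right) = -195242$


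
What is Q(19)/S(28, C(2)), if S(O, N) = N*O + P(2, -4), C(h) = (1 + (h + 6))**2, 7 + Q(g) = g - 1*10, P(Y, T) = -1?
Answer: 2/2267 ≈ 0.00088222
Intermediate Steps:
Q(g) = -17 + g (Q(g) = -7 + (g - 1*10) = -7 + (g - 10) = -7 + (-10 + g) = -17 + g)
C(h) = (7 + h)**2 (C(h) = (1 + (6 + h))**2 = (7 + h)**2)
S(O, N) = -1 + N*O (S(O, N) = N*O - 1 = -1 + N*O)
Q(19)/S(28, C(2)) = (-17 + 19)/(-1 + (7 + 2)**2*28) = 2/(-1 + 9**2*28) = 2/(-1 + 81*28) = 2/(-1 + 2268) = 2/2267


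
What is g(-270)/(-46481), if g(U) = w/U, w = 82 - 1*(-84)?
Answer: 83/6274935 ≈ 1.3227e-5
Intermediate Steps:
w = 166 (w = 82 + 84 = 166)
g(U) = 166/U
g(-270)/(-46481) = (166/(-270))/(-46481) = (166*(-1/270))*(-1/46481) = -83/135*(-1/46481) = 83/6274935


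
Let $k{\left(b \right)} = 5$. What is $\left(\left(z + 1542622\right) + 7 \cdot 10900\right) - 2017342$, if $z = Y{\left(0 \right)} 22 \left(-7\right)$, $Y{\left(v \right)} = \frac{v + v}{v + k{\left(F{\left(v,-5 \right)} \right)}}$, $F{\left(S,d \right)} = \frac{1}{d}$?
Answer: $-398420$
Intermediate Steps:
$Y{\left(v \right)} = \frac{2 v}{5 + v}$ ($Y{\left(v \right)} = \frac{v + v}{v + 5} = \frac{2 v}{5 + v}$)
$z = 0$ ($z = 2 \cdot 0 \frac{1}{5 + 0} \cdot 22 \left(-7\right) = 2 \cdot 0 \cdot \frac{1}{5} \cdot 22 \left(-7\right) = 0 \cdot 22 \left(-7\right) = 0 \left(-7\right) = 0$)
$\left(\left(z + 1542622\right) + 7 \cdot 10900\right) - 2017342 = \left(\left(0 + 1542622\right) + 7 \cdot 10900\right) - 2017342 = \left(1542622 + 76300\right) - 2017342 = 1618922 - 2017342 = -398420$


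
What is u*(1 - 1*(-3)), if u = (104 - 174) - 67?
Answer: -548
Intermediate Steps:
u = -137 (u = -70 - 67 = -137)
u*(1 - 1*(-3)) = -137*(1 - 1*(-3)) = -137*(1 + 3) = -137*4 = -548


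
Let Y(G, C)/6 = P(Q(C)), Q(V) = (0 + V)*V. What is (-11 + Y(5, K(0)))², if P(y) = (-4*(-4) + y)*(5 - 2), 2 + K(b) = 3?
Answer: 87025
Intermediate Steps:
K(b) = 1 (K(b) = -2 + 3 = 1)
Q(V) = V² (Q(V) = V*V = V²)
P(y) = 48 + 3*y (P(y) = (16 + y)*3 = 48 + 3*y)
Y(G, C) = 288 + 18*C² (Y(G, C) = 6*(48 + 3*C²) = 288 + 18*C²)
(-11 + Y(5, K(0)))² = (-11 + (288 + 18*1²))² = (-11 + (288 + 18*1))² = (-11 + (288 + 18))² = (-11 + 306)² = 295² = 87025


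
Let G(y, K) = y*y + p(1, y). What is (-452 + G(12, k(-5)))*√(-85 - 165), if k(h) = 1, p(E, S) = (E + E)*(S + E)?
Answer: -1410*I*√10 ≈ -4458.8*I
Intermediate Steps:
p(E, S) = 2*E*(E + S) (p(E, S) = (2*E)*(E + S) = 2*E*(E + S))
G(y, K) = 2 + y² + 2*y (G(y, K) = y*y + 2*1*(1 + y) = y² + (2 + 2*y) = 2 + y² + 2*y)
(-452 + G(12, k(-5)))*√(-85 - 165) = (-452 + (2 + 12² + 2*12))*√(-85 - 165) = (-452 + (2 + 144 + 24))*√(-250) = (-452 + 170)*(5*I*√10) = -1410*I*√10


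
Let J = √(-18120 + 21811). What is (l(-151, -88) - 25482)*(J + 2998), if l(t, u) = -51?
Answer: -76547934 - 25533*√3691 ≈ -7.8099e+7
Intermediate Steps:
J = √3691 ≈ 60.754
(l(-151, -88) - 25482)*(J + 2998) = (-51 - 25482)*(√3691 + 2998) = -25533*(2998 + √3691) = -76547934 - 25533*√3691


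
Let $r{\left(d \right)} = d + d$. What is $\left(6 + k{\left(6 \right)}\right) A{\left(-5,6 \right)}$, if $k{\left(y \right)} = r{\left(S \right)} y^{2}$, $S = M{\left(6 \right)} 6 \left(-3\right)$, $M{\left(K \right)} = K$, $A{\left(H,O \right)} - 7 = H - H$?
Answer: $-54390$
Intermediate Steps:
$A{\left(H,O \right)} = 7$ ($A{\left(H,O \right)} = 7 + \left(H - H\right) = 7 + 0 = 7$)
$S = -108$ ($S = 6 \cdot 6 \left(-3\right) = 36 \left(-3\right) = -108$)
$r{\left(d \right)} = 2 d$
$k{\left(y \right)} = - 216 y^{2}$ ($k{\left(y \right)} = 2 \left(-108\right) y^{2} = - 216 y^{2}$)
$\left(6 + k{\left(6 \right)}\right) A{\left(-5,6 \right)} = \left(6 - 216 \cdot 6^{2}\right) 7 = \left(6 - 7776\right) 7 = \left(-7770\right) 7 = -54390$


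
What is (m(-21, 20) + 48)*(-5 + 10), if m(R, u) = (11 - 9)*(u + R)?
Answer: 230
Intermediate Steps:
m(R, u) = 2*R + 2*u (m(R, u) = 2*(R + u) = 2*R + 2*u)
(m(-21, 20) + 48)*(-5 + 10) = ((2*(-21) + 2*20) + 48)*(-5 + 10) = ((-42 + 40) + 48)*5 = (-2 + 48)*5 = 46*5 = 230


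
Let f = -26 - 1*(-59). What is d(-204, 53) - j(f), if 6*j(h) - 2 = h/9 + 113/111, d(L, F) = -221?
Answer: -73964/333 ≈ -222.11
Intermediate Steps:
f = 33 (f = -26 + 59 = 33)
j(h) = 335/666 + h/54 (j(h) = 1/3 + (h/9 + 113/111)/6 = 1/3 + (113/111 + h/9)/6 = 1/3 + (113/666 + h/54) = 335/666 + h/54)
d(-204, 53) - j(f) = -221 - (335/666 + (1/54)*33) = -221 - (335/666 + 11/18) = -221 - 1*371/333 = -221 - 371/333 = -73964/333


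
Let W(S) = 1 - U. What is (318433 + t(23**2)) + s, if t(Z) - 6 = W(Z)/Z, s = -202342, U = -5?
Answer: 61415319/529 ≈ 1.1610e+5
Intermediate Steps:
W(S) = 6 (W(S) = 1 - 1*(-5) = 1 + 5 = 6)
t(Z) = 6 + 6/Z
(318433 + t(23**2)) + s = (318433 + (6 + 6/(23**2))) - 202342 = (318433 + (6 + 6/529)) - 202342 = (318433 + 3180/529) - 202342 = 168454237/529 - 202342 = 61415319/529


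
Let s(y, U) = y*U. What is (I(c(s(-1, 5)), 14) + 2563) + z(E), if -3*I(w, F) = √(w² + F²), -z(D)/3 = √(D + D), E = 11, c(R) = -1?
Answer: 2563 - 3*√22 - √197/3 ≈ 2544.3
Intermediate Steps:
s(y, U) = U*y
z(D) = -3*√2*√D (z(D) = -3*√(D + D) = -3*√2*√D)
I(w, F) = -√(F² + w²)/3 (I(w, F) = -√(w² + F²)/3 = -√(F² + w²)/3)
(I(c(s(-1, 5)), 14) + 2563) + z(E) = (-√(14² + (-1)²)/3 + 2563) - 3*√2*√11 = (-√(196 + 1)/3 + 2563) - 3*√22 = (-√197/3 + 2563) - 3*√22 = (2563 - √197/3) - 3*√22 = 2563 - 3*√22 - √197/3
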